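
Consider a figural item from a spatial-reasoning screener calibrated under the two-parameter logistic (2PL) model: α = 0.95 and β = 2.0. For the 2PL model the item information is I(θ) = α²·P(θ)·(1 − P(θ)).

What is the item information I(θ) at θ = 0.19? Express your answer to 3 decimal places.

P = 1/(1+e^{1.7195}) = 0.1519
P(1−P) = 0.1519 × 0.8481 = 0.1289
I = α² × P(1−P) = 0.95² × 0.1289 = 0.11629

0.116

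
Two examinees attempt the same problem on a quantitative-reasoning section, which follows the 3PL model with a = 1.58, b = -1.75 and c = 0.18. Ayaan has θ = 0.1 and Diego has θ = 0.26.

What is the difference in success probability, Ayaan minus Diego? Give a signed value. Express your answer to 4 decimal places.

P(θ) = c + (1 − c) · 1 / (1 + exp(−a(θ − b)))
P(Ayaan) = 0.9582  [exponent 2.9230]
P(Diego) = 0.9671  [exponent 3.1758]
Difference = 0.9582 − 0.9671 = -0.0090

-0.0090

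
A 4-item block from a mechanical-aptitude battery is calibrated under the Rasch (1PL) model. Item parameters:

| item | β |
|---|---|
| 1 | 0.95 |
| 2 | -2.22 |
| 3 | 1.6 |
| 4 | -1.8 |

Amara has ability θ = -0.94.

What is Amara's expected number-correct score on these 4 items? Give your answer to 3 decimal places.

1.689

P(θ) = 1 / (1 + exp(−(θ − β)))
P_1 = 1/(1+e^{1.8900}) = 0.1312
P_2 = 1/(1+e^{-1.2800}) = 0.7824
P_3 = 1/(1+e^{2.5400}) = 0.0731
P_4 = 1/(1+e^{-0.8600}) = 0.7027
E[score] = 0.1312 + 0.7824 + 0.0731 + 0.7027 = 1.6895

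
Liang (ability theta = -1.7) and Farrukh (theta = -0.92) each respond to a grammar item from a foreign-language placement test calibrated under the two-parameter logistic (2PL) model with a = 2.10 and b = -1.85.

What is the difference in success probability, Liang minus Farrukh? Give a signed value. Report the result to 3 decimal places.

P(theta) = 1 / (1 + exp(−a(theta − b)))
P(Liang) = 0.5781  [exponent 0.3150]
P(Farrukh) = 0.8758  [exponent 1.9530]
Difference = 0.5781 − 0.8758 = -0.2977

-0.298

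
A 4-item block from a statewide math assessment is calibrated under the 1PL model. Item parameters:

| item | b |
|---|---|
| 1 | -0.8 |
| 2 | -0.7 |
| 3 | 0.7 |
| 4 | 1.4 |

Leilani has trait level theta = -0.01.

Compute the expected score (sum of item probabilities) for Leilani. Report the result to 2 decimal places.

1.88

P(theta) = 1 / (1 + exp(−(theta − b)))
P_1 = 1/(1+e^{-0.7900}) = 0.6878
P_2 = 1/(1+e^{-0.6900}) = 0.6660
P_3 = 1/(1+e^{0.7100}) = 0.3296
P_4 = 1/(1+e^{1.4100}) = 0.1962
E[score] = 0.6878 + 0.6660 + 0.3296 + 0.1962 = 1.8796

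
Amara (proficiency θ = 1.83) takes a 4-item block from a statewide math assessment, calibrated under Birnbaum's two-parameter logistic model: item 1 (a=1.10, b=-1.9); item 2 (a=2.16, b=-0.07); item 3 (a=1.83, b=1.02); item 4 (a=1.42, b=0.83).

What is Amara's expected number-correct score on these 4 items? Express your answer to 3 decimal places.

P(θ) = 1 / (1 + exp(−a(θ − b)))
P_1 = 1/(1+e^{-4.1030}) = 0.9837
P_2 = 1/(1+e^{-4.1040}) = 0.9838
P_3 = 1/(1+e^{-1.4823}) = 0.8149
P_4 = 1/(1+e^{-1.4200}) = 0.8053
E[score] = 0.9837 + 0.9838 + 0.8149 + 0.8053 = 3.5878

3.588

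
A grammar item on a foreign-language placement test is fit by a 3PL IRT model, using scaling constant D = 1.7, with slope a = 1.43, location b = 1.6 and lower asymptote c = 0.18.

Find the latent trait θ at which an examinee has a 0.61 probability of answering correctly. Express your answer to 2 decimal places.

P(θ) = c + (1 − c) · 1 / (1 + exp(−D·a(θ − b)))
Remove guessing floor: (0.61 − 0.18)/(1 − 0.18) = 0.5244
logit = ln(0.5244/0.4756) = 0.0976
θ = b + logit/(1.7·a) = 1.6 + 0.0976/2.4310 = 1.6402

1.64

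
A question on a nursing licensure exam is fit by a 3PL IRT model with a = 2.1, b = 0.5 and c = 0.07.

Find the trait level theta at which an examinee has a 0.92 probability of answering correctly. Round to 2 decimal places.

P(theta) = c + (1 − c) · 1 / (1 + exp(−a(theta − b)))
Remove guessing floor: (0.92 − 0.07)/(1 − 0.07) = 0.9140
logit = ln(0.9140/0.0860) = 2.3632
theta = b + logit/(a) = 0.5 + 2.3632/2.1000 = 1.6253

1.63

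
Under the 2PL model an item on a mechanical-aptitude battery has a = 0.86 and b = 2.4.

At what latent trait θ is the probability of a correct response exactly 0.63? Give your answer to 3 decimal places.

P(θ) = 1 / (1 + exp(−a(θ − b)))
logit = ln(0.6300/0.3700) = 0.5322
θ = b + logit/(a) = 2.4 + 0.5322/0.8600 = 3.0189

3.019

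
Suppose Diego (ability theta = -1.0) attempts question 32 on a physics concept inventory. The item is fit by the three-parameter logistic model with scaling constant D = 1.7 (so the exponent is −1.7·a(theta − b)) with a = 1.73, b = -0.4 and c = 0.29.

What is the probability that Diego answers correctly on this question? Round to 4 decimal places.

0.3938

P(theta) = c + (1 − c) · 1 / (1 + exp(−D·a(theta − b)))
Exponent: 1.7 × 1.73 × (-1.0 − (-0.4)) = -1.7646
1/(1 + e^{1.7646}) = 0.1462
P = 0.29 + 0.71 × 0.1462 = 0.3938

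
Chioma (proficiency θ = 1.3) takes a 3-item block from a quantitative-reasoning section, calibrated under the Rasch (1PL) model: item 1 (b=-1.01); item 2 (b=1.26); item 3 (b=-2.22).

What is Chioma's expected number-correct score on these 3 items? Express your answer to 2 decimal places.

2.39

P(θ) = 1 / (1 + exp(−(θ − b)))
P_1 = 1/(1+e^{-2.3100}) = 0.9097
P_2 = 1/(1+e^{-0.0400}) = 0.5100
P_3 = 1/(1+e^{-3.5200}) = 0.9713
E[score] = 0.9097 + 0.5100 + 0.9713 = 2.3910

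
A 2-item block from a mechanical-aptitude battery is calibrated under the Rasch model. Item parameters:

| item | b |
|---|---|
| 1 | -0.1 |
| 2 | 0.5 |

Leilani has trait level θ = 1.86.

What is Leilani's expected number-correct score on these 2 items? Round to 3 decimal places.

P(θ) = 1 / (1 + exp(−(θ − b)))
P_1 = 1/(1+e^{-1.9600}) = 0.8765
P_2 = 1/(1+e^{-1.3600}) = 0.7958
E[score] = 0.8765 + 0.7958 = 1.6723

1.672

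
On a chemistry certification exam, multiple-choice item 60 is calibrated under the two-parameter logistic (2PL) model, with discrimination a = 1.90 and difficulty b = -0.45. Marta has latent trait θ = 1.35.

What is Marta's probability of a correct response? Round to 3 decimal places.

0.968

P(θ) = 1 / (1 + exp(−a(θ − b)))
Exponent: 1.90 × (1.35 − (-0.45)) = 3.4200
1/(1 + e^{-3.4200}) = 0.9683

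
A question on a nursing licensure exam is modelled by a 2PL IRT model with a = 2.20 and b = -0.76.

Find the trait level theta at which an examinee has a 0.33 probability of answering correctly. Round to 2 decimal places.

-1.08

P(theta) = 1 / (1 + exp(−a(theta − b)))
logit = ln(0.3300/0.6700) = -0.7082
theta = b + logit/(a) = -0.76 + (-0.7082)/2.2000 = -1.0819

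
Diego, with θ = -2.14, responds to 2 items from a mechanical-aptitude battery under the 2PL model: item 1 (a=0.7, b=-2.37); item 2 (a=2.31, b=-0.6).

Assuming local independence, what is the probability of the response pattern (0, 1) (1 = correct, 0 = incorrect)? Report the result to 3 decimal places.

P(θ) = 1 / (1 + exp(−a(θ − b)))
P_1 = 1/(1+e^{-0.1610}) = 0.5402
P_2 = 1/(1+e^{3.5574}) = 0.0277
L = (1−P_1) × P_2 = 0.4598 × 0.0277 = 0.01275

0.013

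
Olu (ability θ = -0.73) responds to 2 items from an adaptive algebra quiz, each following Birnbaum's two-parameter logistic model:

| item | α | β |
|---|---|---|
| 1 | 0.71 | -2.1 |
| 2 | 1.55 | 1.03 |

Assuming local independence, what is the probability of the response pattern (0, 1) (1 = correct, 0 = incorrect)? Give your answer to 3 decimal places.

0.017

P(θ) = 1 / (1 + exp(−α(θ − β)))
P_1 = 1/(1+e^{-0.9727}) = 0.7257
P_2 = 1/(1+e^{2.7280}) = 0.0613
L = (1−P_1) × P_2 = 0.2743 × 0.0613 = 0.01683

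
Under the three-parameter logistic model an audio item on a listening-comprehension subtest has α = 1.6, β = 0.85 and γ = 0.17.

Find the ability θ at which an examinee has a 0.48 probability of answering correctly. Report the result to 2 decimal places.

0.53

P(θ) = γ + (1 − γ) · 1 / (1 + exp(−α(θ − β)))
Remove guessing floor: (0.48 − 0.17)/(1 − 0.17) = 0.3735
logit = ln(0.3735/0.6265) = -0.5173
θ = β + logit/(α) = 0.85 + (-0.5173)/1.6000 = 0.5267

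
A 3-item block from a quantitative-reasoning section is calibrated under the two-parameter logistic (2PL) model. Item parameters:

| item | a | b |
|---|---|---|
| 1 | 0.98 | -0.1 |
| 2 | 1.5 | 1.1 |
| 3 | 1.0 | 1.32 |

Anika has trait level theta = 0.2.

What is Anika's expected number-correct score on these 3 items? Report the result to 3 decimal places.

P(theta) = 1 / (1 + exp(−a(theta − b)))
P_1 = 1/(1+e^{-0.2940}) = 0.5730
P_2 = 1/(1+e^{1.3500}) = 0.2059
P_3 = 1/(1+e^{1.1200}) = 0.2460
E[score] = 0.5730 + 0.2059 + 0.2460 = 1.0249

1.025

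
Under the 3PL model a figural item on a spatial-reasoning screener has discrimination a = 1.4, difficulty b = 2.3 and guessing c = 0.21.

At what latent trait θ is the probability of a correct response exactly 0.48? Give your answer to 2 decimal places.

1.83

P(θ) = c + (1 − c) · 1 / (1 + exp(−a(θ − b)))
Remove guessing floor: (0.48 − 0.21)/(1 − 0.21) = 0.3418
logit = ln(0.3418/0.6582) = -0.6554
θ = b + logit/(a) = 2.3 + (-0.6554)/1.4000 = 1.8319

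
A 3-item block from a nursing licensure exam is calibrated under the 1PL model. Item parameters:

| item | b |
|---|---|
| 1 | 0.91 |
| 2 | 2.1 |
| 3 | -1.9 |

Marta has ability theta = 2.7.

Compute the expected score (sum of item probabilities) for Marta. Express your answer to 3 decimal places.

P(theta) = 1 / (1 + exp(−(theta − b)))
P_1 = 1/(1+e^{-1.7900}) = 0.8569
P_2 = 1/(1+e^{-0.6000}) = 0.6457
P_3 = 1/(1+e^{-4.6000}) = 0.9900
E[score] = 0.8569 + 0.6457 + 0.9900 = 2.4926

2.493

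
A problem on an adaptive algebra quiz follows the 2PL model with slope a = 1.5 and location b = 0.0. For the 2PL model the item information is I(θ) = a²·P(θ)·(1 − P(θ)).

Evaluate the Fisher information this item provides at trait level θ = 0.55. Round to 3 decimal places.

0.477

P = 1/(1+e^{-0.8250}) = 0.6953
P(1−P) = 0.6953 × 0.3047 = 0.2119
I = a² × P(1−P) = 1.5² × 0.2119 = 0.47668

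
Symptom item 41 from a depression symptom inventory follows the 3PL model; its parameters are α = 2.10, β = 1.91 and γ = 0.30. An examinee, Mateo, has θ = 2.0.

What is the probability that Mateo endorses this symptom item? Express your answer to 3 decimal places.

P(θ) = γ + (1 − γ) · 1 / (1 + exp(−α(θ − β)))
Exponent: 2.10 × (2.0 − 1.91) = 0.1890
1/(1 + e^{-0.1890}) = 0.5471
P = 0.30 + 0.70 × 0.5471 = 0.6830

0.683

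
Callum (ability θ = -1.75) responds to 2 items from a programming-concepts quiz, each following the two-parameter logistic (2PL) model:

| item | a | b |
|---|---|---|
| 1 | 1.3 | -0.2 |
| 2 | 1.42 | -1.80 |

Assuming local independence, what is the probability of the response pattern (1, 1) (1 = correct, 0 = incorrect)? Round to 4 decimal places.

P(θ) = 1 / (1 + exp(−a(θ − b)))
P_1 = 1/(1+e^{2.0150}) = 0.1176
P_2 = 1/(1+e^{-0.0710}) = 0.5177
L = P_1 × P_2 = 0.1176 × 0.5177 = 0.06091

0.0609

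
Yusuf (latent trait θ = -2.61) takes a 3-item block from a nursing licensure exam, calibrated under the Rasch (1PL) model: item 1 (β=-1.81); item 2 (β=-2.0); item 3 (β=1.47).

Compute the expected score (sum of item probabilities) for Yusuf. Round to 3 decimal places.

P(θ) = 1 / (1 + exp(−(θ − β)))
P_1 = 1/(1+e^{0.8000}) = 0.3100
P_2 = 1/(1+e^{0.6100}) = 0.3521
P_3 = 1/(1+e^{4.0800}) = 0.0166
E[score] = 0.3100 + 0.3521 + 0.0166 = 0.6787

0.679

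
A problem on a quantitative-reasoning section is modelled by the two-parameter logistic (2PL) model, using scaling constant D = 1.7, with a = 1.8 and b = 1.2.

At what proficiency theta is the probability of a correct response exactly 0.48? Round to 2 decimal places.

1.17

P(theta) = 1 / (1 + exp(−D·a(theta − b)))
logit = ln(0.4800/0.5200) = -0.0800
theta = b + logit/(1.7·a) = 1.2 + (-0.0800)/3.0600 = 1.1738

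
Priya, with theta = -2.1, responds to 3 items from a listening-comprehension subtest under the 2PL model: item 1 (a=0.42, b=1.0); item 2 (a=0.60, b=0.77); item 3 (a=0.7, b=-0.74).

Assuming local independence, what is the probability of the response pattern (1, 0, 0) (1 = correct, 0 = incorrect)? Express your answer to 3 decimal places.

P(theta) = 1 / (1 + exp(−a(theta − b)))
P_1 = 1/(1+e^{1.3020}) = 0.2138
P_2 = 1/(1+e^{1.7220}) = 0.1516
P_3 = 1/(1+e^{0.9520}) = 0.2785
L = P_1 × (1−P_2) × (1−P_3) = 0.2138 × 0.8484 × 0.7215 = 0.13089

0.131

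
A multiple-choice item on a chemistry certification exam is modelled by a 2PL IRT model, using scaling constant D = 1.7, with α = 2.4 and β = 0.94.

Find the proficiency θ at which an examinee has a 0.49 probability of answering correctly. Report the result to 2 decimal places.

P(θ) = 1 / (1 + exp(−D·α(θ − β)))
logit = ln(0.4900/0.5100) = -0.0400
θ = β + logit/(1.7·α) = 0.94 + (-0.0400)/4.0800 = 0.9302

0.93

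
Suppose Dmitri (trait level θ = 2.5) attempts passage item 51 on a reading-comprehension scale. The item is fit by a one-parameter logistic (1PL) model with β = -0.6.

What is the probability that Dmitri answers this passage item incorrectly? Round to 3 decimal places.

P(θ) = 1 / (1 + exp(−(θ − β)))
Exponent: (2.5 − (-0.6)) = 3.1000
1/(1 + e^{-3.1000}) = 0.9569
P = 0.9569
P(incorrect) = 1 − 0.9569 = 0.0431

0.043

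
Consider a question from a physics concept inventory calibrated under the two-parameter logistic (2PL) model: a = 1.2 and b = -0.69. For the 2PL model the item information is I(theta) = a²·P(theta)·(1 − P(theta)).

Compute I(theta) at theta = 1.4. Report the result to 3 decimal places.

0.100

P = 1/(1+e^{-2.5080}) = 0.9247
P(1−P) = 0.9247 × 0.0753 = 0.0696
I = a² × P(1−P) = 1.2² × 0.0696 = 0.10027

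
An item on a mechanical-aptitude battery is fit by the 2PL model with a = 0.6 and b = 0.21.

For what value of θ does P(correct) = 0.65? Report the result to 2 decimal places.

1.24

P(θ) = 1 / (1 + exp(−a(θ − b)))
logit = ln(0.6500/0.3500) = 0.6190
θ = b + logit/(a) = 0.21 + 0.6190/0.6000 = 1.2417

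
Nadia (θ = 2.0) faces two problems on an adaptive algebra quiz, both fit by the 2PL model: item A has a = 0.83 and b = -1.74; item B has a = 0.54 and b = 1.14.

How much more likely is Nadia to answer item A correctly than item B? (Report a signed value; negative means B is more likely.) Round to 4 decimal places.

0.3430

P(θ) = 1 / (1 + exp(−a(θ − b)))
P_A = 0.9571
P_B = 0.6141
P_A − P_B = 0.3430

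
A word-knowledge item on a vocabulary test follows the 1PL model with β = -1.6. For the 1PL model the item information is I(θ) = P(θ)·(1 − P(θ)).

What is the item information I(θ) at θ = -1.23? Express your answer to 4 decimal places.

0.2416

P = 1/(1+e^{-0.3700}) = 0.5915
P(1−P) = 0.5915 × 0.4085 = 0.2416
I = P(1−P) = 0.24164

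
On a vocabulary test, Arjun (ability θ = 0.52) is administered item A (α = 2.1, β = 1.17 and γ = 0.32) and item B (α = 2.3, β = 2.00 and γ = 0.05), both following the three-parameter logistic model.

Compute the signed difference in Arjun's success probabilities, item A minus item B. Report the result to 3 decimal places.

0.378

P(θ) = γ + (1 − γ) · 1 / (1 + exp(−α(θ − β)))
P_A = 0.4583
P_B = 0.0806
P_A − P_B = 0.3778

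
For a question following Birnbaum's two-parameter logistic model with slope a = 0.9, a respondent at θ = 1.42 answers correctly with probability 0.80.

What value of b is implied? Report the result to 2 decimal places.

-0.12

P(θ) = 1 / (1 + exp(−a(θ − b)))
logit(0.80) = ln(0.80/0.20) = 1.3863
b = θ − logit/(a) = 1.42 − 1.3863/0.9000 = -0.1203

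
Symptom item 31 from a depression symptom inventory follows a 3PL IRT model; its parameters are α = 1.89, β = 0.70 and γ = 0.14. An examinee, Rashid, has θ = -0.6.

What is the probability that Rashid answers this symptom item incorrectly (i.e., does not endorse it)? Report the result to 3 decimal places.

0.792

P(θ) = γ + (1 − γ) · 1 / (1 + exp(−α(θ − β)))
Exponent: 1.89 × (-0.6 − 0.70) = -2.4570
1/(1 + e^{2.4570}) = 0.0789
P = 0.14 + 0.86 × 0.0789 = 0.2079
P(incorrect) = 1 − 0.2079 = 0.7921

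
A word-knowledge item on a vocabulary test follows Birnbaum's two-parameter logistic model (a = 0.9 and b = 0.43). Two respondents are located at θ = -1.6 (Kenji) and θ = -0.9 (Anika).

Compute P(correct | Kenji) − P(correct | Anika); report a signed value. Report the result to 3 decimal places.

P(θ) = 1 / (1 + exp(−a(θ − b)))
P(Kenji) = 0.1386  [exponent -1.8270]
P(Anika) = 0.2320  [exponent -1.1970]
Difference = 0.1386 − 0.2320 = -0.0934

-0.093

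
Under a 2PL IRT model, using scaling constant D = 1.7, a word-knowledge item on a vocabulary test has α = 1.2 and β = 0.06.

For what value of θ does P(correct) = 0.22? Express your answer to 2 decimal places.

P(θ) = 1 / (1 + exp(−D·α(θ − β)))
logit = ln(0.2200/0.7800) = -1.2657
θ = β + logit/(1.7·α) = 0.06 + (-1.2657)/2.0400 = -0.5604

-0.56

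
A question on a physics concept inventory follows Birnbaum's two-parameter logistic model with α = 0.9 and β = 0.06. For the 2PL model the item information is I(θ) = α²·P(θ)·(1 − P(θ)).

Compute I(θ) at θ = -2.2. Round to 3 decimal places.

P = 1/(1+e^{2.0340}) = 0.1157
P(1−P) = 0.1157 × 0.8843 = 0.1023
I = α² × P(1−P) = 0.9² × 0.1023 = 0.08286

0.083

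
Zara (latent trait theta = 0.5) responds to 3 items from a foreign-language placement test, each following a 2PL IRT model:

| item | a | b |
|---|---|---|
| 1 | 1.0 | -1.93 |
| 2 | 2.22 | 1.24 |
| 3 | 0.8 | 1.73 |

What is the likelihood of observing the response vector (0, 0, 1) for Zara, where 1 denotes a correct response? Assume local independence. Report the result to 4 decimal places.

0.0184

P(theta) = 1 / (1 + exp(−a(theta − b)))
P_1 = 1/(1+e^{-2.4300}) = 0.9191
P_2 = 1/(1+e^{1.6428}) = 0.1621
P_3 = 1/(1+e^{0.9840}) = 0.2721
L = (1−P_1) × (1−P_2) × P_3 = 0.0809 × 0.8379 × 0.2721 = 0.01845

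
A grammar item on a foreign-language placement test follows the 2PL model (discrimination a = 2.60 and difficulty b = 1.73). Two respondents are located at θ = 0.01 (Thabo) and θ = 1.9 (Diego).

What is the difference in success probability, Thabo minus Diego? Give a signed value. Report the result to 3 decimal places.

P(θ) = 1 / (1 + exp(−a(θ − b)))
P(Thabo) = 0.0113  [exponent -4.4720]
P(Diego) = 0.6087  [exponent 0.4420]
Difference = 0.0113 − 0.6087 = -0.5974

-0.597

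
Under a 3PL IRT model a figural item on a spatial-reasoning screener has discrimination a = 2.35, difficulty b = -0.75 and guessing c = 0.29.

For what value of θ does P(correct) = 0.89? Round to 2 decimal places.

P(θ) = c + (1 − c) · 1 / (1 + exp(−a(θ − b)))
Remove guessing floor: (0.89 − 0.29)/(1 − 0.29) = 0.8451
logit = ln(0.8451/0.1549) = 1.6964
θ = b + logit/(a) = -0.75 + 1.6964/2.3500 = -0.0281

-0.03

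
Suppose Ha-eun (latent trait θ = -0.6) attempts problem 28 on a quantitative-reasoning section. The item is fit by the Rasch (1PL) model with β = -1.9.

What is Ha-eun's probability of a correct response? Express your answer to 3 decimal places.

0.786

P(θ) = 1 / (1 + exp(−(θ − β)))
Exponent: (-0.6 − (-1.9)) = 1.3000
1/(1 + e^{-1.3000}) = 0.7858
P = 0.7858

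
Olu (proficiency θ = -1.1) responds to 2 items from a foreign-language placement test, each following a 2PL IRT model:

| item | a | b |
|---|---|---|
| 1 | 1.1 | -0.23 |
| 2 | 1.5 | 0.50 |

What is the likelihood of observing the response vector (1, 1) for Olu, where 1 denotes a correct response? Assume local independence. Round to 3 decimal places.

0.023

P(θ) = 1 / (1 + exp(−a(θ − b)))
P_1 = 1/(1+e^{0.9570}) = 0.2775
P_2 = 1/(1+e^{2.4000}) = 0.0832
L = P_1 × P_2 = 0.2775 × 0.0832 = 0.02308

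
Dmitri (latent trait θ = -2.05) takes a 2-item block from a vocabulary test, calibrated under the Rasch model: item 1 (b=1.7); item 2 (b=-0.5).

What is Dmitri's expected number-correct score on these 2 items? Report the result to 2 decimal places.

0.20

P(θ) = 1 / (1 + exp(−(θ − b)))
P_1 = 1/(1+e^{3.7500}) = 0.0230
P_2 = 1/(1+e^{1.5500}) = 0.1751
E[score] = 0.0230 + 0.1751 = 0.1981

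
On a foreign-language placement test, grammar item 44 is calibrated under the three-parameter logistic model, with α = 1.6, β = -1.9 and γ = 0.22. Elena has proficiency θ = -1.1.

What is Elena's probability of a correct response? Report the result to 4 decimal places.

P(θ) = γ + (1 − γ) · 1 / (1 + exp(−α(θ − β)))
Exponent: 1.6 × (-1.1 − (-1.9)) = 1.2800
1/(1 + e^{-1.2800}) = 0.7824
P = 0.22 + 0.78 × 0.7824 = 0.8303

0.8303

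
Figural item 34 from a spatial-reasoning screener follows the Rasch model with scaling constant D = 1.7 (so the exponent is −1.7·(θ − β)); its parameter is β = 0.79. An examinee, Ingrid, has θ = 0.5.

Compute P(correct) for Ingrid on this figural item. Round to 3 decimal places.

P(θ) = 1 / (1 + exp(−D·(θ − β)))
Exponent: 1.7 × (0.5 − 0.79) = -0.4930
1/(1 + e^{0.4930}) = 0.3792
P = 0.3792

0.379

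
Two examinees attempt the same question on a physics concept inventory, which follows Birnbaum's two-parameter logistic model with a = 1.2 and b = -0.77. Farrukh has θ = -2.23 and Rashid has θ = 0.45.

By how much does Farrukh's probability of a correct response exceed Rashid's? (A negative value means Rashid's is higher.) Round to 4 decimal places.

P(θ) = 1 / (1 + exp(−a(θ − b)))
P(Farrukh) = 0.1478  [exponent -1.7520]
P(Rashid) = 0.8121  [exponent 1.4640]
Difference = 0.1478 − 0.8121 = -0.6643

-0.6643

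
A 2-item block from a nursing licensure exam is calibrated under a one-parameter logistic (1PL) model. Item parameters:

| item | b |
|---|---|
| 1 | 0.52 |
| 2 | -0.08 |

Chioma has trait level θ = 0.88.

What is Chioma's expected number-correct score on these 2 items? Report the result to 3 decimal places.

P(θ) = 1 / (1 + exp(−(θ − b)))
P_1 = 1/(1+e^{-0.3600}) = 0.5890
P_2 = 1/(1+e^{-0.9600}) = 0.7231
E[score] = 0.5890 + 0.7231 = 1.3122

1.312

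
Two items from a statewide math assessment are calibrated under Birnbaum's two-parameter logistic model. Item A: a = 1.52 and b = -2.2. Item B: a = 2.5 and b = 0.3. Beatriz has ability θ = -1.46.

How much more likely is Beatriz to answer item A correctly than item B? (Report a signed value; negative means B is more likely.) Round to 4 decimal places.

0.7427

P(θ) = 1 / (1 + exp(−a(θ − b)))
P_A = 0.7549
P_B = 0.0121
P_A − P_B = 0.7427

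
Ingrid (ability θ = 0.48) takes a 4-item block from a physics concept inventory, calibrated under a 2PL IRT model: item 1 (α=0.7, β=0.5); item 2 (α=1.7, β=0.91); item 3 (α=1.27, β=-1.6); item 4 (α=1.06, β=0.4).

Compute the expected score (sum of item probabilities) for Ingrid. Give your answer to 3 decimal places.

2.276

P(θ) = 1 / (1 + exp(−α(θ − β)))
P_1 = 1/(1+e^{0.0140}) = 0.4965
P_2 = 1/(1+e^{0.7310}) = 0.3250
P_3 = 1/(1+e^{-2.6416}) = 0.9335
P_4 = 1/(1+e^{-0.0848}) = 0.5212
E[score] = 0.4965 + 0.3250 + 0.9335 + 0.5212 = 2.2762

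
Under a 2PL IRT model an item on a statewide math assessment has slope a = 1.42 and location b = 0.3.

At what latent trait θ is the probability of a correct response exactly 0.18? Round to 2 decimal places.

-0.77

P(θ) = 1 / (1 + exp(−a(θ − b)))
logit = ln(0.1800/0.8200) = -1.5163
θ = b + logit/(a) = 0.3 + (-1.5163)/1.4200 = -0.7679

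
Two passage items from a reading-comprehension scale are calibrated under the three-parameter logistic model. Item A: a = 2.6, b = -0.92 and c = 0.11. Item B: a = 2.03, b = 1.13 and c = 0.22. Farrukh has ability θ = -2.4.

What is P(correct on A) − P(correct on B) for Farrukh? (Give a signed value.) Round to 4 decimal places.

-0.0920

P(θ) = c + (1 − c) · 1 / (1 + exp(−a(θ − b)))
P_A = 0.1286
P_B = 0.2206
P_A − P_B = -0.0920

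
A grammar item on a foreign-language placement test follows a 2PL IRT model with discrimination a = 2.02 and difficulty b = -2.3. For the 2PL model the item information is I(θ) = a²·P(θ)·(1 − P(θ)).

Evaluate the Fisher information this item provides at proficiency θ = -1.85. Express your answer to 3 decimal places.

P = 1/(1+e^{-0.9090}) = 0.7128
P(1−P) = 0.7128 × 0.2872 = 0.2047
I = a² × P(1−P) = 2.02² × 0.2047 = 0.83533

0.835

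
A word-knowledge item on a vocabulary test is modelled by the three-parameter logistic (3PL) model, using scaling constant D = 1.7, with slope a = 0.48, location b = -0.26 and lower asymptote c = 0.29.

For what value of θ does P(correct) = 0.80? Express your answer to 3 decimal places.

P(θ) = c + (1 − c) · 1 / (1 + exp(−D·a(θ − b)))
Remove guessing floor: (0.80 − 0.29)/(1 − 0.29) = 0.7183
logit = ln(0.7183/0.2817) = 0.9361
θ = b + logit/(1.7·a) = -0.26 + 0.9361/0.8160 = 0.8872

0.887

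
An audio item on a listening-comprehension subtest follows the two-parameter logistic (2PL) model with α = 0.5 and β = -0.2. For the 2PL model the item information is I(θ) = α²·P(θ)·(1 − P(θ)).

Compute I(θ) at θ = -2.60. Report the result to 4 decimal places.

0.0445

P = 1/(1+e^{1.2000}) = 0.2315
P(1−P) = 0.2315 × 0.7685 = 0.1779
I = α² × P(1−P) = 0.5² × 0.1779 = 0.04447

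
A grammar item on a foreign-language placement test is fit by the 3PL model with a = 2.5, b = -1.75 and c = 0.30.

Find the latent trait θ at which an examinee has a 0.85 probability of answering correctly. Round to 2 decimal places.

-1.23

P(θ) = c + (1 − c) · 1 / (1 + exp(−a(θ − b)))
Remove guessing floor: (0.85 − 0.30)/(1 − 0.30) = 0.7857
logit = ln(0.7857/0.2143) = 1.2993
θ = b + logit/(a) = -1.75 + 1.2993/2.5000 = -1.2303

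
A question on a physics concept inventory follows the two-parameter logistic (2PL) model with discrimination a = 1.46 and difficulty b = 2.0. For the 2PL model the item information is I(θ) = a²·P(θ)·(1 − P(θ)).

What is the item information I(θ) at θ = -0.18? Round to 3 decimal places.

P = 1/(1+e^{3.1828}) = 0.0398
P(1−P) = 0.0398 × 0.9602 = 0.0382
I = a² × P(1−P) = 1.46² × 0.0382 = 0.08150

0.081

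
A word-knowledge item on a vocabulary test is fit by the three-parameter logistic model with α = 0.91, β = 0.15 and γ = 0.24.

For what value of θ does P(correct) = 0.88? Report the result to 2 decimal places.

1.99

P(θ) = γ + (1 − γ) · 1 / (1 + exp(−α(θ − β)))
Remove guessing floor: (0.88 − 0.24)/(1 − 0.24) = 0.8421
logit = ln(0.8421/0.1579) = 1.6740
θ = β + logit/(α) = 0.15 + 1.6740/0.9100 = 1.9895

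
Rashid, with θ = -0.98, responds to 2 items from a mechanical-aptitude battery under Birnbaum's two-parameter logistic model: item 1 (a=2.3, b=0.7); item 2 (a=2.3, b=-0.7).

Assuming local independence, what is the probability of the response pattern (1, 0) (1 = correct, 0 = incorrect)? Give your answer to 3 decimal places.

P(θ) = 1 / (1 + exp(−a(θ − b)))
P_1 = 1/(1+e^{3.8640}) = 0.0206
P_2 = 1/(1+e^{0.6440}) = 0.3443
L = P_1 × (1−P_2) = 0.0206 × 0.6557 = 0.01348

0.013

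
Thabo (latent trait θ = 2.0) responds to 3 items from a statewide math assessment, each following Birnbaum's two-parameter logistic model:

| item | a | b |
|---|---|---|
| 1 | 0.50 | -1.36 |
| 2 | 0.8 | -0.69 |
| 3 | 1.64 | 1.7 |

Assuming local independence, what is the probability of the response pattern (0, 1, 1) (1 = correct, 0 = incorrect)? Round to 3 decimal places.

P(θ) = 1 / (1 + exp(−a(θ − b)))
P_1 = 1/(1+e^{-1.6800}) = 0.8429
P_2 = 1/(1+e^{-2.1520}) = 0.8959
P_3 = 1/(1+e^{-0.4920}) = 0.6206
L = (1−P_1) × P_2 × P_3 = 0.1571 × 0.8959 × 0.6206 = 0.08734

0.087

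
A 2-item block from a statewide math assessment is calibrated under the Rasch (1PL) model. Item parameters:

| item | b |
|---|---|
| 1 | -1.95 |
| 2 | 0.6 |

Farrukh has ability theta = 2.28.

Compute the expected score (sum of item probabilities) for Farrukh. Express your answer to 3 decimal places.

1.829

P(theta) = 1 / (1 + exp(−(theta − b)))
P_1 = 1/(1+e^{-4.2300}) = 0.9857
P_2 = 1/(1+e^{-1.6800}) = 0.8429
E[score] = 0.9857 + 0.8429 = 1.8286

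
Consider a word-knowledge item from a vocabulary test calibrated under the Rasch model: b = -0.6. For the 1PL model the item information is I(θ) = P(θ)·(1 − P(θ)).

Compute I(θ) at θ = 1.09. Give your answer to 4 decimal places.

P = 1/(1+e^{-1.6900}) = 0.8442
P(1−P) = 0.8442 × 0.1558 = 0.1315
I = P(1−P) = 0.13151

0.1315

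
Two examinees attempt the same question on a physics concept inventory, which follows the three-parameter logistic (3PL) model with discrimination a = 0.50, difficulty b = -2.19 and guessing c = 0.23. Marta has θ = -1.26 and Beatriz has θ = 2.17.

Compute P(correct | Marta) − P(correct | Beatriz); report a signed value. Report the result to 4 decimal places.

P(θ) = c + (1 − c) · 1 / (1 + exp(−a(θ − b)))
P(Marta) = 0.7029  [exponent 0.4650]
P(Beatriz) = 0.9218  [exponent 2.1800]
Difference = 0.7029 − 0.9218 = -0.2189

-0.2189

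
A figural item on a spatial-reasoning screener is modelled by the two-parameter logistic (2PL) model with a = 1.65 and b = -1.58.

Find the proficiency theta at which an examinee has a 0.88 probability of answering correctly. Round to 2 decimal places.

-0.37

P(theta) = 1 / (1 + exp(−a(theta − b)))
logit = ln(0.8800/0.1200) = 1.9924
theta = b + logit/(a) = -1.58 + 1.9924/1.6500 = -0.3725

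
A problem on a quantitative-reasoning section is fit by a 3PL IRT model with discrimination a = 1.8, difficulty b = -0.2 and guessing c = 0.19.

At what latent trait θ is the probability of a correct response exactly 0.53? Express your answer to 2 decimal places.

-0.38

P(θ) = c + (1 − c) · 1 / (1 + exp(−a(θ − b)))
Remove guessing floor: (0.53 − 0.19)/(1 − 0.19) = 0.4198
logit = ln(0.4198/0.5802) = -0.3238
θ = b + logit/(a) = -0.2 + (-0.3238)/1.8000 = -0.3799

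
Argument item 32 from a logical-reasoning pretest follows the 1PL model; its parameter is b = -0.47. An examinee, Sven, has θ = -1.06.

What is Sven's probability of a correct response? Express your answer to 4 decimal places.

0.3566

P(θ) = 1 / (1 + exp(−(θ − b)))
Exponent: (-1.06 − (-0.47)) = -0.5900
1/(1 + e^{0.5900}) = 0.3566
P = 0.3566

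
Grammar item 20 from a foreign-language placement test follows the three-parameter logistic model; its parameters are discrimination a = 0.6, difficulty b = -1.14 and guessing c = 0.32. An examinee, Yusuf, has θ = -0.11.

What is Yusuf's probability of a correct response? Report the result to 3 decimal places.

P(θ) = c + (1 − c) · 1 / (1 + exp(−a(θ − b)))
Exponent: 0.6 × (-0.11 − (-1.14)) = 0.6180
1/(1 + e^{-0.6180}) = 0.6498
P = 0.32 + 0.68 × 0.6498 = 0.7618

0.762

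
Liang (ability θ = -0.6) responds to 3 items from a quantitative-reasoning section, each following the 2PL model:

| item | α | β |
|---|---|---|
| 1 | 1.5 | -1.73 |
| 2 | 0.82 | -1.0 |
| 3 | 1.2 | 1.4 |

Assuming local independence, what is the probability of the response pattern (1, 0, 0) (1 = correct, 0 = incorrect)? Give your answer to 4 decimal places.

P(θ) = 1 / (1 + exp(−α(θ − β)))
P_1 = 1/(1+e^{-1.6950}) = 0.8449
P_2 = 1/(1+e^{-0.3280}) = 0.5813
P_3 = 1/(1+e^{2.4000}) = 0.0832
L = P_1 × (1−P_2) × (1−P_3) = 0.8449 × 0.4187 × 0.9168 = 0.32435

0.3244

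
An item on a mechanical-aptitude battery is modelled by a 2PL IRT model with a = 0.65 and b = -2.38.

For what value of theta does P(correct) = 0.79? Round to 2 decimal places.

-0.34

P(theta) = 1 / (1 + exp(−a(theta − b)))
logit = ln(0.7900/0.2100) = 1.3249
theta = b + logit/(a) = -2.38 + 1.3249/0.6500 = -0.3417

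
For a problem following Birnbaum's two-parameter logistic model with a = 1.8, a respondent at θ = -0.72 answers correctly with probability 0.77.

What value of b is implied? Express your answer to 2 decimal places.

P(θ) = 1 / (1 + exp(−a(θ − b)))
logit(0.77) = ln(0.77/0.23) = 1.2083
b = θ − logit/(a) = -0.72 − 1.2083/1.8000 = -1.3913

-1.39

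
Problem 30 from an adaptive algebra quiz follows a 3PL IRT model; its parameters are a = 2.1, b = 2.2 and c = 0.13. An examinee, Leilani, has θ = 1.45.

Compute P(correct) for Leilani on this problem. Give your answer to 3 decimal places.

0.279

P(θ) = c + (1 − c) · 1 / (1 + exp(−a(θ − b)))
Exponent: 2.1 × (1.45 − 2.2) = -1.5750
1/(1 + e^{1.5750}) = 0.1715
P = 0.13 + 0.87 × 0.1715 = 0.2792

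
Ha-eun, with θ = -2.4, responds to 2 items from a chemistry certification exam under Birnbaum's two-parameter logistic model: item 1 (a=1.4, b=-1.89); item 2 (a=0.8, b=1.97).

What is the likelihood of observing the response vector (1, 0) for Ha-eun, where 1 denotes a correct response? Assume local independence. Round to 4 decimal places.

0.3190

P(θ) = 1 / (1 + exp(−a(θ − b)))
P_1 = 1/(1+e^{0.7140}) = 0.3287
P_2 = 1/(1+e^{3.4960}) = 0.0294
L = P_1 × (1−P_2) = 0.3287 × 0.9706 = 0.31904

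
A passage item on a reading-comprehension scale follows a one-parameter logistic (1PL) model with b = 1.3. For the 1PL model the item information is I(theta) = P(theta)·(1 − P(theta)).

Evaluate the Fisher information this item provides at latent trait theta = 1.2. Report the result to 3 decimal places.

P = 1/(1+e^{0.1000}) = 0.4750
P(1−P) = 0.4750 × 0.5250 = 0.2494
I = P(1−P) = 0.24938

0.249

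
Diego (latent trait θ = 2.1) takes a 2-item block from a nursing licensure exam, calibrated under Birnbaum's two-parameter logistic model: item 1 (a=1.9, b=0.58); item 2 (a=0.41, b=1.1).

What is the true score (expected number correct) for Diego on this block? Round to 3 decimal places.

1.548

P(θ) = 1 / (1 + exp(−a(θ − b)))
P_1 = 1/(1+e^{-2.8880}) = 0.9473
P_2 = 1/(1+e^{-0.4100}) = 0.6011
E[score] = 0.9473 + 0.6011 = 1.5483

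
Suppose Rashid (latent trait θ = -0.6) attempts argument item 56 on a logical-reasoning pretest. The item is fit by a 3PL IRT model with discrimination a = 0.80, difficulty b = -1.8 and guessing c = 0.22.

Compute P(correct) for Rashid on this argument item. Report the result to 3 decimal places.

P(θ) = c + (1 − c) · 1 / (1 + exp(−a(θ − b)))
Exponent: 0.80 × (-0.6 − (-1.8)) = 0.9600
1/(1 + e^{-0.9600}) = 0.7231
P = 0.22 + 0.78 × 0.7231 = 0.7840

0.784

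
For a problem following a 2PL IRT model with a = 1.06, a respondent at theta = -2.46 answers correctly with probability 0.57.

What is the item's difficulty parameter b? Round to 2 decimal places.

P(theta) = 1 / (1 + exp(−a(theta − b)))
logit(0.57) = ln(0.57/0.43) = 0.2819
b = theta − logit/(a) = -2.46 − 0.2819/1.0600 = -2.7259

-2.73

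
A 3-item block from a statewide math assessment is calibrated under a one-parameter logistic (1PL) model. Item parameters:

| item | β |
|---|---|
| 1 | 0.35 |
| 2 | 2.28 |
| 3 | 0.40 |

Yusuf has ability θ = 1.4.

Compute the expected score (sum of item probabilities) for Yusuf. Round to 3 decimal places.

P(θ) = 1 / (1 + exp(−(θ − β)))
P_1 = 1/(1+e^{-1.0500}) = 0.7408
P_2 = 1/(1+e^{0.8800}) = 0.2932
P_3 = 1/(1+e^{-1.0000}) = 0.7311
E[score] = 0.7408 + 0.2932 + 0.7311 = 1.7650

1.765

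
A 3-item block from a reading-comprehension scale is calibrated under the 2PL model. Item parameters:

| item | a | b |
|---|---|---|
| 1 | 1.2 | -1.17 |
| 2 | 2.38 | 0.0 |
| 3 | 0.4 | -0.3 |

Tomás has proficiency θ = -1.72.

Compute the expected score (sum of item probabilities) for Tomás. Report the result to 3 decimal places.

P(θ) = 1 / (1 + exp(−a(θ − b)))
P_1 = 1/(1+e^{0.6600}) = 0.3407
P_2 = 1/(1+e^{4.0936}) = 0.0164
P_3 = 1/(1+e^{0.5680}) = 0.3617
E[score] = 0.3407 + 0.0164 + 0.3617 = 0.7188

0.719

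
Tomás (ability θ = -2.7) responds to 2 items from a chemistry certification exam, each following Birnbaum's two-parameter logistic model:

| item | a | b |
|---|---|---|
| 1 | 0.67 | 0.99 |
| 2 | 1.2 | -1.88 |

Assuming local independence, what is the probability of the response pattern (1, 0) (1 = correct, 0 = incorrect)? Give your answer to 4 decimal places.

P(θ) = 1 / (1 + exp(−a(θ − b)))
P_1 = 1/(1+e^{2.4723}) = 0.0778
P_2 = 1/(1+e^{0.9840}) = 0.2721
L = P_1 × (1−P_2) = 0.0778 × 0.7279 = 0.05665

0.0566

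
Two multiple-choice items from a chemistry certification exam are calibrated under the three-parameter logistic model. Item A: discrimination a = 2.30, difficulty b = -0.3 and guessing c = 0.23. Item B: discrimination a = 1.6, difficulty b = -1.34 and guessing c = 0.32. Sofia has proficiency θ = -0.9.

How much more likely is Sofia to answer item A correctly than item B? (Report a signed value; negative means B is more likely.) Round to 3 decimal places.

P(θ) = c + (1 − c) · 1 / (1 + exp(−a(θ − b)))
P_A = 0.3848
P_B = 0.7750
P_A − P_B = -0.3902

-0.390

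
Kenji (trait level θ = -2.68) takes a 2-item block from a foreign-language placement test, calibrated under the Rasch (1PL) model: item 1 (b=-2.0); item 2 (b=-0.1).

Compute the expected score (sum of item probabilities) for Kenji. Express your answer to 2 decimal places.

P(θ) = 1 / (1 + exp(−(θ − b)))
P_1 = 1/(1+e^{0.6800}) = 0.3363
P_2 = 1/(1+e^{2.5800}) = 0.0704
E[score] = 0.3363 + 0.0704 = 0.4067

0.41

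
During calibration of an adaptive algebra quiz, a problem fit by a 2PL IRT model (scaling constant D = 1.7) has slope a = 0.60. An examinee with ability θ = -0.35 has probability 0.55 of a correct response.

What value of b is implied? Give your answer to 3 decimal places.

P(θ) = 1 / (1 + exp(−D·a(θ − b)))
logit(0.55) = ln(0.55/0.45) = 0.2007
b = θ − logit/(1.7·a) = -0.35 − 0.2007/1.0200 = -0.5467

-0.547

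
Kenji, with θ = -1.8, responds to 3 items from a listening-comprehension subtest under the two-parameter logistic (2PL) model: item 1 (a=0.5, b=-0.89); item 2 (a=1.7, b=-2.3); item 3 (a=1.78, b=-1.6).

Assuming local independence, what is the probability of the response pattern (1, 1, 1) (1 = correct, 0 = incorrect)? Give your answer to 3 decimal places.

0.112

P(θ) = 1 / (1 + exp(−a(θ − b)))
P_1 = 1/(1+e^{0.4550}) = 0.3882
P_2 = 1/(1+e^{-0.8500}) = 0.7006
P_3 = 1/(1+e^{0.3560}) = 0.4119
L = P_1 × P_2 × P_3 = 0.3882 × 0.7006 × 0.4119 = 0.11202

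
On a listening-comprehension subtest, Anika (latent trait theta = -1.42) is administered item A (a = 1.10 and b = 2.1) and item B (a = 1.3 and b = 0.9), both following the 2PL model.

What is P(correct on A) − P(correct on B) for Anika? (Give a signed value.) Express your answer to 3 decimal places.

-0.026

P(theta) = 1 / (1 + exp(−a(theta − b)))
P_A = 0.0204
P_B = 0.0467
P_A − P_B = -0.0263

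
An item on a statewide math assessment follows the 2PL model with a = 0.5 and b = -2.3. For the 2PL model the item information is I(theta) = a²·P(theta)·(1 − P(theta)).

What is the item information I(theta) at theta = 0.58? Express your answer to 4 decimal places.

0.0387

P = 1/(1+e^{-1.4400}) = 0.8085
P(1−P) = 0.8085 × 0.1915 = 0.1549
I = a² × P(1−P) = 0.5² × 0.1549 = 0.03871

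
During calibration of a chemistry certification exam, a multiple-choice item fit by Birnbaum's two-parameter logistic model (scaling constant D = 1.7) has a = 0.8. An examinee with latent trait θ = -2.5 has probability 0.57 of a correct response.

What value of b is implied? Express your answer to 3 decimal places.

P(θ) = 1 / (1 + exp(−D·a(θ − b)))
logit(0.57) = ln(0.57/0.43) = 0.2819
b = θ − logit/(1.7·a) = -2.5 − 0.2819/1.3600 = -2.7072

-2.707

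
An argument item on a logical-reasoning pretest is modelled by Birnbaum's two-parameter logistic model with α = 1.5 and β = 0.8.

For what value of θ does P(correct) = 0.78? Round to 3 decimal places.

P(θ) = 1 / (1 + exp(−α(θ − β)))
logit = ln(0.7800/0.2200) = 1.2657
θ = β + logit/(α) = 0.8 + 1.2657/1.5000 = 1.6438

1.644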